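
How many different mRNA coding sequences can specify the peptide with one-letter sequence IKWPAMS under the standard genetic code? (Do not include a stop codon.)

576

Ile: 3 codons.
Lys: 2 codons.
Trp: 1 codon.
Pro: 4 codons.
Ala: 4 codons.
Met: 1 codon.
Ser: 6 codons.
3 × 2 × 1 × 4 × 4 × 1 × 6 = 576.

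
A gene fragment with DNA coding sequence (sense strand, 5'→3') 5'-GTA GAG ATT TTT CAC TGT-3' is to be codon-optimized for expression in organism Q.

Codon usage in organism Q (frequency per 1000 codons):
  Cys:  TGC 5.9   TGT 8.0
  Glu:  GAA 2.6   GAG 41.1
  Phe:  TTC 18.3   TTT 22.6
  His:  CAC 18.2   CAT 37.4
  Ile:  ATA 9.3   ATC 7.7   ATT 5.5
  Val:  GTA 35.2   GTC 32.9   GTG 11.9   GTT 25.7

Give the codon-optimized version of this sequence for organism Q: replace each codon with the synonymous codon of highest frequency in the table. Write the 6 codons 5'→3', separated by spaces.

GTA GAG ATA TTT CAT TGT

Codon 1 (Val): best is GTA at 35.2.
Codon 2 (Glu): best is GAG at 41.1.
Codon 3 (Ile): best is ATA at 9.3.
Codon 4 (Phe): best is TTT at 22.6.
Codon 5 (His): best is CAT at 37.4.
Codon 6 (Cys): best is TGT at 8.0.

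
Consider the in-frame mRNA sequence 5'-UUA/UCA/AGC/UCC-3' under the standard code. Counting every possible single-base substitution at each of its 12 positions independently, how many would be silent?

9

Codon 1 (UUA, Leu): 2 synonymous substitutions.
Codon 2 (UCA, Ser): 3 synonymous substitutions.
Codon 3 (AGC, Ser): 1 synonymous substitution.
Codon 4 (UCC, Ser): 3 synonymous substitutions.
Total: 2 + 3 + 1 + 3 = 9.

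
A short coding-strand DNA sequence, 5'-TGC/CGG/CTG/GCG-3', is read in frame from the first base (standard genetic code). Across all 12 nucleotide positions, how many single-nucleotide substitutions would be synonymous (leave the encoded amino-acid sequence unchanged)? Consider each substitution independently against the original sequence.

12

Codon 1 (TGC, Cys): 1 synonymous substitution.
Codon 2 (CGG, Arg): 4 synonymous substitutions.
Codon 3 (CTG, Leu): 4 synonymous substitutions.
Codon 4 (GCG, Ala): 3 synonymous substitutions.
Total: 1 + 4 + 4 + 3 = 12.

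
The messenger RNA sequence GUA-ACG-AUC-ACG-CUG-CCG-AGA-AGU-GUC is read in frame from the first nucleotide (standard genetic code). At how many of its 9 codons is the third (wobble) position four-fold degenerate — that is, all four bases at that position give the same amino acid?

6

Codon 1 GUA (Val): third position 4-fold.
Codon 2 ACG (Thr): third position 4-fold.
Codon 3 AUC (Ile): third position 3-fold.
Codon 4 ACG (Thr): third position 4-fold.
Codon 5 CUG (Leu): third position 4-fold.
Codon 6 CCG (Pro): third position 4-fold.
Codon 7 AGA (Arg): third position 2-fold.
Codon 8 AGU (Ser): third position 2-fold.
Codon 9 GUC (Val): third position 4-fold.
Four-fold degenerate third positions: 6.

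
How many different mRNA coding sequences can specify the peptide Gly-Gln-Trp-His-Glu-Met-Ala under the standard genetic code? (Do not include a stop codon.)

Gly: 4 codons.
Gln: 2 codons.
Trp: 1 codon.
His: 2 codons.
Glu: 2 codons.
Met: 1 codon.
Ala: 4 codons.
4 × 2 × 1 × 2 × 2 × 1 × 4 = 128.

128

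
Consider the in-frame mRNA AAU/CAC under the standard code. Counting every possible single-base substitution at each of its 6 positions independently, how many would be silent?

2

Codon 1 (AAU, Asn): 1 synonymous substitution.
Codon 2 (CAC, His): 1 synonymous substitution.
Total: 1 + 1 = 2.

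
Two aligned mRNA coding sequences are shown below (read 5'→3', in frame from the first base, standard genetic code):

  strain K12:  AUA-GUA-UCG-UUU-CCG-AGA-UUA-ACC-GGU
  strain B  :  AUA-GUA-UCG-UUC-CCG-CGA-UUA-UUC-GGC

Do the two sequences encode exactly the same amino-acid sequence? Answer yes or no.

Codon 1: AUA Ile / AUA Ile — identical.
Codon 2: GUA Val / GUA Val — identical.
Codon 3: UCG Ser / UCG Ser — identical.
Codon 4: UUU Phe / UUC Phe — synonymous.
Codon 5: CCG Pro / CCG Pro — identical.
Codon 6: AGA Arg / CGA Arg — synonymous.
Codon 7: UUA Leu / UUA Leu — identical.
Codon 8: ACC Thr / UUC Phe — nonsynonymous.
Codon 9: GGU Gly / GGC Gly — synonymous.
Nonsynonymous differences: 1 → different protein.

no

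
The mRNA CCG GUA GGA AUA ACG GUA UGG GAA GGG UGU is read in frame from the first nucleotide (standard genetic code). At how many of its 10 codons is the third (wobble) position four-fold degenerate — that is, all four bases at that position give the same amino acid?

6

Codon 1 CCG (Pro): third position 4-fold.
Codon 2 GUA (Val): third position 4-fold.
Codon 3 GGA (Gly): third position 4-fold.
Codon 4 AUA (Ile): third position 3-fold.
Codon 5 ACG (Thr): third position 4-fold.
Codon 6 GUA (Val): third position 4-fold.
Codon 7 UGG (Trp): third position 1-fold.
Codon 8 GAA (Glu): third position 2-fold.
Codon 9 GGG (Gly): third position 4-fold.
Codon 10 UGU (Cys): third position 2-fold.
Four-fold degenerate third positions: 6.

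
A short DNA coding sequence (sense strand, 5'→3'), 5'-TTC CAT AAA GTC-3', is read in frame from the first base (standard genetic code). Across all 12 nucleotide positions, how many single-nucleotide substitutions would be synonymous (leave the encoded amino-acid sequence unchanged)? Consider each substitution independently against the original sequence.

Codon 1 (TTC, Phe): 1 synonymous substitution.
Codon 2 (CAT, His): 1 synonymous substitution.
Codon 3 (AAA, Lys): 1 synonymous substitution.
Codon 4 (GTC, Val): 3 synonymous substitutions.
Total: 1 + 1 + 1 + 3 = 6.

6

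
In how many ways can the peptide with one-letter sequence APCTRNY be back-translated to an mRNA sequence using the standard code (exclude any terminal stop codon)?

Ala: 4 codons.
Pro: 4 codons.
Cys: 2 codons.
Thr: 4 codons.
Arg: 6 codons.
Asn: 2 codons.
Tyr: 2 codons.
4 × 4 × 2 × 4 × 6 × 2 × 2 = 3072.

3072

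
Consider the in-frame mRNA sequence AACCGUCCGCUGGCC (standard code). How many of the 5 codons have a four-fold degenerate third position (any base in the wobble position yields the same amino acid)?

4

Codon 1 AAC (Asn): third position 2-fold.
Codon 2 CGU (Arg): third position 4-fold.
Codon 3 CCG (Pro): third position 4-fold.
Codon 4 CUG (Leu): third position 4-fold.
Codon 5 GCC (Ala): third position 4-fold.
Four-fold degenerate third positions: 4.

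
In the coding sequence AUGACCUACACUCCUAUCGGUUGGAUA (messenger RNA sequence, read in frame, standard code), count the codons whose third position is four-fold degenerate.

Codon 1 AUG (Met): third position 1-fold.
Codon 2 ACC (Thr): third position 4-fold.
Codon 3 UAC (Tyr): third position 2-fold.
Codon 4 ACU (Thr): third position 4-fold.
Codon 5 CCU (Pro): third position 4-fold.
Codon 6 AUC (Ile): third position 3-fold.
Codon 7 GGU (Gly): third position 4-fold.
Codon 8 UGG (Trp): third position 1-fold.
Codon 9 AUA (Ile): third position 3-fold.
Four-fold degenerate third positions: 4.

4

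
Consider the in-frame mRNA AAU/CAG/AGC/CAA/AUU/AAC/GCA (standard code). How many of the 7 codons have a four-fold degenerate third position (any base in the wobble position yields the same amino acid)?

Codon 1 AAU (Asn): third position 2-fold.
Codon 2 CAG (Gln): third position 2-fold.
Codon 3 AGC (Ser): third position 2-fold.
Codon 4 CAA (Gln): third position 2-fold.
Codon 5 AUU (Ile): third position 3-fold.
Codon 6 AAC (Asn): third position 2-fold.
Codon 7 GCA (Ala): third position 4-fold.
Four-fold degenerate third positions: 1.

1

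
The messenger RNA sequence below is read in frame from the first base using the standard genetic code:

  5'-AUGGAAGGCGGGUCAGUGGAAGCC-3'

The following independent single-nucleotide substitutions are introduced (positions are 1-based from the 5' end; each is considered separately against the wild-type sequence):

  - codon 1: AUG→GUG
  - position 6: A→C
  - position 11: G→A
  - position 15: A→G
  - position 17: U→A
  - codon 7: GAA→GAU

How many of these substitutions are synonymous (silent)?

Codon 1: AUG (Met) → GUG (Val) — missense.
Codon 2: GAA (Glu) → GAC (Asp) — missense.
Codon 4: GGG (Gly) → GAG (Glu) — missense.
Codon 5: UCA (Ser) → UCG (Ser) — synonymous.
Codon 6: GUG (Val) → GAG (Glu) — missense.
Codon 7: GAA (Glu) → GAU (Asp) — missense.
Synonymous: 1 of 6.

1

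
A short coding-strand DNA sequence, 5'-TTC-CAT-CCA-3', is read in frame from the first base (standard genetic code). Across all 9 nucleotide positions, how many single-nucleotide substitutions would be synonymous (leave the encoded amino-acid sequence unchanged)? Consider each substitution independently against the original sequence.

Codon 1 (TTC, Phe): 1 synonymous substitution.
Codon 2 (CAT, His): 1 synonymous substitution.
Codon 3 (CCA, Pro): 3 synonymous substitutions.
Total: 1 + 1 + 3 = 5.

5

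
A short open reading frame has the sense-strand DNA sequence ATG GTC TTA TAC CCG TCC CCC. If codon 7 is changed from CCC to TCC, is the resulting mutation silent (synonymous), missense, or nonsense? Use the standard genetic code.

missense

Position 19 falls in codon 7: CCC → Pro.
After the substitution the codon is TCC → Ser.
Pro ≠ Ser, so this is a missense mutation.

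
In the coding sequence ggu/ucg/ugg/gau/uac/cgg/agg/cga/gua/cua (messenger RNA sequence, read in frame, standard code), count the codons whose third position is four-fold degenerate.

Codon 1 GGU (Gly): third position 4-fold.
Codon 2 UCG (Ser): third position 4-fold.
Codon 3 UGG (Trp): third position 1-fold.
Codon 4 GAU (Asp): third position 2-fold.
Codon 5 UAC (Tyr): third position 2-fold.
Codon 6 CGG (Arg): third position 4-fold.
Codon 7 AGG (Arg): third position 2-fold.
Codon 8 CGA (Arg): third position 4-fold.
Codon 9 GUA (Val): third position 4-fold.
Codon 10 CUA (Leu): third position 4-fold.
Four-fold degenerate third positions: 6.

6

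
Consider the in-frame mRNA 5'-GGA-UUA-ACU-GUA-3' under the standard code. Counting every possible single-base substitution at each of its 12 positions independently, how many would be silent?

Codon 1 (GGA, Gly): 3 synonymous substitutions.
Codon 2 (UUA, Leu): 2 synonymous substitutions.
Codon 3 (ACU, Thr): 3 synonymous substitutions.
Codon 4 (GUA, Val): 3 synonymous substitutions.
Total: 3 + 2 + 3 + 3 = 11.

11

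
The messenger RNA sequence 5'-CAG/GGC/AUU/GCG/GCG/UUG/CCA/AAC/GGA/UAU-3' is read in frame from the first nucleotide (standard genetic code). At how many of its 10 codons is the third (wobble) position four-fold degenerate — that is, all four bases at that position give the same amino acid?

5

Codon 1 CAG (Gln): third position 2-fold.
Codon 2 GGC (Gly): third position 4-fold.
Codon 3 AUU (Ile): third position 3-fold.
Codon 4 GCG (Ala): third position 4-fold.
Codon 5 GCG (Ala): third position 4-fold.
Codon 6 UUG (Leu): third position 2-fold.
Codon 7 CCA (Pro): third position 4-fold.
Codon 8 AAC (Asn): third position 2-fold.
Codon 9 GGA (Gly): third position 4-fold.
Codon 10 UAU (Tyr): third position 2-fold.
Four-fold degenerate third positions: 5.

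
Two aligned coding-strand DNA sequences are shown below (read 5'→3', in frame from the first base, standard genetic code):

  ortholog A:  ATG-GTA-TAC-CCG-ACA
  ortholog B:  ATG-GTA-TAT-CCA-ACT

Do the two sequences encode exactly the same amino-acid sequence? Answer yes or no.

Codon 1: ATG Met / ATG Met — identical.
Codon 2: GTA Val / GTA Val — identical.
Codon 3: TAC Tyr / TAT Tyr — synonymous.
Codon 4: CCG Pro / CCA Pro — synonymous.
Codon 5: ACA Thr / ACT Thr — synonymous.
Nonsynonymous differences: 0 → same protein.

yes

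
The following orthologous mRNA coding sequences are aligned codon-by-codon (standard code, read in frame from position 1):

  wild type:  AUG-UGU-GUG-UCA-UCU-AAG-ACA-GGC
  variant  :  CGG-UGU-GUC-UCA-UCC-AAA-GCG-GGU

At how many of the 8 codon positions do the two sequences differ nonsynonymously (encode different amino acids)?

2

Codon 1: AUG Met / CGG Arg — nonsynonymous.
Codon 2: UGU Cys / UGU Cys — identical.
Codon 3: GUG Val / GUC Val — synonymous.
Codon 4: UCA Ser / UCA Ser — identical.
Codon 5: UCU Ser / UCC Ser — synonymous.
Codon 6: AAG Lys / AAA Lys — synonymous.
Codon 7: ACA Thr / GCG Ala — nonsynonymous.
Codon 8: GGC Gly / GGU Gly — synonymous.
Nonsynonymous differences: 2.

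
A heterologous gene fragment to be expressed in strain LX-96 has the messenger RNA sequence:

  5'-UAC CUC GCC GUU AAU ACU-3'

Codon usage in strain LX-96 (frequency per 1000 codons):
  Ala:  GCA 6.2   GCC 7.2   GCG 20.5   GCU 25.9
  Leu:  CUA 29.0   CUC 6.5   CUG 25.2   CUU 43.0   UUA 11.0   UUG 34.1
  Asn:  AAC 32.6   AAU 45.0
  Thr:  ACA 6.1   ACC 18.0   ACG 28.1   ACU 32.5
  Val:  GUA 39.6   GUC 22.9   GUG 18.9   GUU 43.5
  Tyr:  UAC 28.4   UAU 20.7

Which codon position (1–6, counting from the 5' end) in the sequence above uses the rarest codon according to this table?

Codon 1 UAC (Tyr): 28.4 per 1000.
Codon 2 CUC (Leu): 6.5 per 1000.
Codon 3 GCC (Ala): 7.2 per 1000.
Codon 4 GUU (Val): 43.5 per 1000.
Codon 5 AAU (Asn): 45.0 per 1000.
Codon 6 ACU (Thr): 32.5 per 1000.
Lowest frequency is 6.5 at codon 2.

2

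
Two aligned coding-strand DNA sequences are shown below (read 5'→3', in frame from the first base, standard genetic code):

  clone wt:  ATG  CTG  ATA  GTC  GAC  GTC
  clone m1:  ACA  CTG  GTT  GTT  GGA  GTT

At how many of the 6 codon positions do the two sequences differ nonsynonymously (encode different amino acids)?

Codon 1: ATG Met / ACA Thr — nonsynonymous.
Codon 2: CTG Leu / CTG Leu — identical.
Codon 3: ATA Ile / GTT Val — nonsynonymous.
Codon 4: GTC Val / GTT Val — synonymous.
Codon 5: GAC Asp / GGA Gly — nonsynonymous.
Codon 6: GTC Val / GTT Val — synonymous.
Nonsynonymous differences: 3.

3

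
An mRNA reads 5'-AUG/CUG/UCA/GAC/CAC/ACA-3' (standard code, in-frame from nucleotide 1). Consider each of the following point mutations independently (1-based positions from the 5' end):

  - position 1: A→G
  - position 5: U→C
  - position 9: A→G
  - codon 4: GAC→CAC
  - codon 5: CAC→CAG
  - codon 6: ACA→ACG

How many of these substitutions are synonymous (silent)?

2

Codon 1: AUG (Met) → GUG (Val) — missense.
Codon 2: CUG (Leu) → CCG (Pro) — missense.
Codon 3: UCA (Ser) → UCG (Ser) — synonymous.
Codon 4: GAC (Asp) → CAC (His) — missense.
Codon 5: CAC (His) → CAG (Gln) — missense.
Codon 6: ACA (Thr) → ACG (Thr) — synonymous.
Synonymous: 2 of 6.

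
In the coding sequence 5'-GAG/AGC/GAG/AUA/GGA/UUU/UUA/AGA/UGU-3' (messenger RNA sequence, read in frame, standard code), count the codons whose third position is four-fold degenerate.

1

Codon 1 GAG (Glu): third position 2-fold.
Codon 2 AGC (Ser): third position 2-fold.
Codon 3 GAG (Glu): third position 2-fold.
Codon 4 AUA (Ile): third position 3-fold.
Codon 5 GGA (Gly): third position 4-fold.
Codon 6 UUU (Phe): third position 2-fold.
Codon 7 UUA (Leu): third position 2-fold.
Codon 8 AGA (Arg): third position 2-fold.
Codon 9 UGU (Cys): third position 2-fold.
Four-fold degenerate third positions: 1.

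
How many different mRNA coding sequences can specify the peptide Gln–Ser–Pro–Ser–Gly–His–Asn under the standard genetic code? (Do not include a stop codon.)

4608

Gln: 2 codons.
Ser: 6 codons.
Pro: 4 codons.
Ser: 6 codons.
Gly: 4 codons.
His: 2 codons.
Asn: 2 codons.
2 × 6 × 4 × 6 × 4 × 2 × 2 = 4608.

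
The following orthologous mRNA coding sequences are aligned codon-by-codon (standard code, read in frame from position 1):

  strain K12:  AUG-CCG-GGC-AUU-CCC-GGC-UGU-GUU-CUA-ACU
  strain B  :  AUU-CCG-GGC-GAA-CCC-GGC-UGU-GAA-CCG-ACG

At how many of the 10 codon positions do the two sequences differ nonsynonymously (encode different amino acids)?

Codon 1: AUG Met / AUU Ile — nonsynonymous.
Codon 2: CCG Pro / CCG Pro — identical.
Codon 3: GGC Gly / GGC Gly — identical.
Codon 4: AUU Ile / GAA Glu — nonsynonymous.
Codon 5: CCC Pro / CCC Pro — identical.
Codon 6: GGC Gly / GGC Gly — identical.
Codon 7: UGU Cys / UGU Cys — identical.
Codon 8: GUU Val / GAA Glu — nonsynonymous.
Codon 9: CUA Leu / CCG Pro — nonsynonymous.
Codon 10: ACU Thr / ACG Thr — synonymous.
Nonsynonymous differences: 4.

4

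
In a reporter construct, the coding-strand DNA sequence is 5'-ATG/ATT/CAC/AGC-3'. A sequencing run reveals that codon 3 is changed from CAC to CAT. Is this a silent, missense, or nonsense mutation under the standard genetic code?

Position 9 falls in codon 3: CAC → His.
After the substitution the codon is CAT → His.
Both encode His, so the change is synonymous.

silent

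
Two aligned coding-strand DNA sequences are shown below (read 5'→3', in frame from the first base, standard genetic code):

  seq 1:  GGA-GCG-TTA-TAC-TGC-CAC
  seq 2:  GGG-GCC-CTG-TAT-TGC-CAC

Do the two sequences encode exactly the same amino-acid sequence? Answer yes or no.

Codon 1: GGA Gly / GGG Gly — synonymous.
Codon 2: GCG Ala / GCC Ala — synonymous.
Codon 3: TTA Leu / CTG Leu — synonymous.
Codon 4: TAC Tyr / TAT Tyr — synonymous.
Codon 5: TGC Cys / TGC Cys — identical.
Codon 6: CAC His / CAC His — identical.
Nonsynonymous differences: 0 → same protein.

yes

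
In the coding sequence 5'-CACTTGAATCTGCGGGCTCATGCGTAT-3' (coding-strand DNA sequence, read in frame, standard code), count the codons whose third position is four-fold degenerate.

Codon 1 CAC (His): third position 2-fold.
Codon 2 TTG (Leu): third position 2-fold.
Codon 3 AAT (Asn): third position 2-fold.
Codon 4 CTG (Leu): third position 4-fold.
Codon 5 CGG (Arg): third position 4-fold.
Codon 6 GCT (Ala): third position 4-fold.
Codon 7 CAT (His): third position 2-fold.
Codon 8 GCG (Ala): third position 4-fold.
Codon 9 TAT (Tyr): third position 2-fold.
Four-fold degenerate third positions: 4.

4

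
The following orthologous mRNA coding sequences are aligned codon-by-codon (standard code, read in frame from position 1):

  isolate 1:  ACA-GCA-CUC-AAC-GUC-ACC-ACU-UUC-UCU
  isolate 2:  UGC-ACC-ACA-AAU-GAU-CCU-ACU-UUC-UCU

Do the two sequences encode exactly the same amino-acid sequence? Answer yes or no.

no

Codon 1: ACA Thr / UGC Cys — nonsynonymous.
Codon 2: GCA Ala / ACC Thr — nonsynonymous.
Codon 3: CUC Leu / ACA Thr — nonsynonymous.
Codon 4: AAC Asn / AAU Asn — synonymous.
Codon 5: GUC Val / GAU Asp — nonsynonymous.
Codon 6: ACC Thr / CCU Pro — nonsynonymous.
Codon 7: ACU Thr / ACU Thr — identical.
Codon 8: UUC Phe / UUC Phe — identical.
Codon 9: UCU Ser / UCU Ser — identical.
Nonsynonymous differences: 5 → different protein.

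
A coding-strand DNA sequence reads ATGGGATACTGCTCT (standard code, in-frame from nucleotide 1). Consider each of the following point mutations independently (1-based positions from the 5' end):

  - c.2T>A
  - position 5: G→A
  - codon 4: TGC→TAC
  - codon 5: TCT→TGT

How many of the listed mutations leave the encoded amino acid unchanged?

0

Codon 1: ATG (Met) → AAG (Lys) — missense.
Codon 2: GGA (Gly) → GAA (Glu) — missense.
Codon 4: TGC (Cys) → TAC (Tyr) — missense.
Codon 5: TCT (Ser) → TGT (Cys) — missense.
Synonymous: 0 of 4.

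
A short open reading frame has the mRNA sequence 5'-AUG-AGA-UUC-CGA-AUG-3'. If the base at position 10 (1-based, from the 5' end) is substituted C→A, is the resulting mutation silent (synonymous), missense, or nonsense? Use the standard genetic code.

silent

Position 10 falls in codon 4: CGA → Arg.
After the substitution the codon is AGA → Arg.
Both encode Arg, so the change is synonymous.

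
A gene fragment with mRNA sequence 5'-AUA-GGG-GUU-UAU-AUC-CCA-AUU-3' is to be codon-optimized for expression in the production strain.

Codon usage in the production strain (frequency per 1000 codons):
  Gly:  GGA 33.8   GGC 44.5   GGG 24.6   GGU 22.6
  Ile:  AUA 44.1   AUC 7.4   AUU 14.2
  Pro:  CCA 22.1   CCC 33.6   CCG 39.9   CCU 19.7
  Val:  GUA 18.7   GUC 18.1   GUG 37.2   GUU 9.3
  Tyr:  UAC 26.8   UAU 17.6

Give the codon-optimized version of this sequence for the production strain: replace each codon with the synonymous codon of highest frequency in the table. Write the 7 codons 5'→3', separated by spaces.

Codon 1 (Ile): best is AUA at 44.1.
Codon 2 (Gly): best is GGC at 44.5.
Codon 3 (Val): best is GUG at 37.2.
Codon 4 (Tyr): best is UAC at 26.8.
Codon 5 (Ile): best is AUA at 44.1.
Codon 6 (Pro): best is CCG at 39.9.
Codon 7 (Ile): best is AUA at 44.1.

AUA GGC GUG UAC AUA CCG AUA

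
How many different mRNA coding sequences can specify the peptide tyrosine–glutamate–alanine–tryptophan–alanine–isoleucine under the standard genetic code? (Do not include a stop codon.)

Tyr: 2 codons.
Glu: 2 codons.
Ala: 4 codons.
Trp: 1 codon.
Ala: 4 codons.
Ile: 3 codons.
2 × 2 × 4 × 1 × 4 × 3 = 192.

192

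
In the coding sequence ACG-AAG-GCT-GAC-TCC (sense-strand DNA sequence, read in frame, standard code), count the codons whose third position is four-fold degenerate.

3

Codon 1 ACG (Thr): third position 4-fold.
Codon 2 AAG (Lys): third position 2-fold.
Codon 3 GCT (Ala): third position 4-fold.
Codon 4 GAC (Asp): third position 2-fold.
Codon 5 TCC (Ser): third position 4-fold.
Four-fold degenerate third positions: 3.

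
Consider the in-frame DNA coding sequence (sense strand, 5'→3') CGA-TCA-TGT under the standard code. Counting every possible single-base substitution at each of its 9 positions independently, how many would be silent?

Codon 1 (CGA, Arg): 4 synonymous substitutions.
Codon 2 (TCA, Ser): 3 synonymous substitutions.
Codon 3 (TGT, Cys): 1 synonymous substitution.
Total: 4 + 3 + 1 = 8.

8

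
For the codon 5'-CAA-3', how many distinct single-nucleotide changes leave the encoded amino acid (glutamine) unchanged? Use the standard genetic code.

Position 1: none → 0 synonymous.
Position 2: none → 0 synonymous.
Position 3: CAG → 1 synonymous.
Total: 0 + 0 + 1 = 1.

1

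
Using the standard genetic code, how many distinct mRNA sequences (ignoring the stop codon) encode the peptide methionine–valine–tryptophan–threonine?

16

Met: 1 codon.
Val: 4 codons.
Trp: 1 codon.
Thr: 4 codons.
1 × 4 × 1 × 4 = 16.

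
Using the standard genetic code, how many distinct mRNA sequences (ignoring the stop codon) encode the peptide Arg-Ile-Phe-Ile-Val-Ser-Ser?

15552

Arg: 6 codons.
Ile: 3 codons.
Phe: 2 codons.
Ile: 3 codons.
Val: 4 codons.
Ser: 6 codons.
Ser: 6 codons.
6 × 3 × 2 × 3 × 4 × 6 × 6 = 15552.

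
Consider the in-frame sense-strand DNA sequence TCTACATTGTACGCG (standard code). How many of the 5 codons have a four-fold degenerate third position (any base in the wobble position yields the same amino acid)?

Codon 1 TCT (Ser): third position 4-fold.
Codon 2 ACA (Thr): third position 4-fold.
Codon 3 TTG (Leu): third position 2-fold.
Codon 4 TAC (Tyr): third position 2-fold.
Codon 5 GCG (Ala): third position 4-fold.
Four-fold degenerate third positions: 3.

3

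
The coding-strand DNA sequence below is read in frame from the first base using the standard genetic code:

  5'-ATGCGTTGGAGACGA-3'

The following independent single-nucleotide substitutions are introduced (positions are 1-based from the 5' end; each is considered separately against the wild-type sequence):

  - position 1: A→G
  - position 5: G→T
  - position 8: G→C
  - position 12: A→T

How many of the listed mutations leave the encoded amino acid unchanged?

Codon 1: ATG (Met) → GTG (Val) — missense.
Codon 2: CGT (Arg) → CTT (Leu) — missense.
Codon 3: TGG (Trp) → TCG (Ser) — missense.
Codon 4: AGA (Arg) → AGT (Ser) — missense.
Synonymous: 0 of 4.

0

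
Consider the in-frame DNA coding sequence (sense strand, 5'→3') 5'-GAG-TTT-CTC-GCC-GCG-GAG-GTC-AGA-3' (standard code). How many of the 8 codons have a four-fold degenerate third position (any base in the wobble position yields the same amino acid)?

Codon 1 GAG (Glu): third position 2-fold.
Codon 2 TTT (Phe): third position 2-fold.
Codon 3 CTC (Leu): third position 4-fold.
Codon 4 GCC (Ala): third position 4-fold.
Codon 5 GCG (Ala): third position 4-fold.
Codon 6 GAG (Glu): third position 2-fold.
Codon 7 GTC (Val): third position 4-fold.
Codon 8 AGA (Arg): third position 2-fold.
Four-fold degenerate third positions: 4.

4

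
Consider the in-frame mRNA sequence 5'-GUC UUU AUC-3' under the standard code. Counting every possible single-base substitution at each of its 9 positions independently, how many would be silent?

Codon 1 (GUC, Val): 3 synonymous substitutions.
Codon 2 (UUU, Phe): 1 synonymous substitution.
Codon 3 (AUC, Ile): 2 synonymous substitutions.
Total: 3 + 1 + 2 = 6.

6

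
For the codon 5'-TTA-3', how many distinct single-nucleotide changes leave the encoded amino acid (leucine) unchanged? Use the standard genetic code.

Position 1: CTA → 1 synonymous.
Position 2: none → 0 synonymous.
Position 3: TTG → 1 synonymous.
Total: 1 + 0 + 1 = 2.

2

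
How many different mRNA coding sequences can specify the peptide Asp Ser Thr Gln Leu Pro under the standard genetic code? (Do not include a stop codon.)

Asp: 2 codons.
Ser: 6 codons.
Thr: 4 codons.
Gln: 2 codons.
Leu: 6 codons.
Pro: 4 codons.
2 × 6 × 4 × 2 × 6 × 4 = 2304.

2304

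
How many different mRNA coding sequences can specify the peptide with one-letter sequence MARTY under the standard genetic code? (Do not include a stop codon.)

Met: 1 codon.
Ala: 4 codons.
Arg: 6 codons.
Thr: 4 codons.
Tyr: 2 codons.
1 × 4 × 6 × 4 × 2 = 192.

192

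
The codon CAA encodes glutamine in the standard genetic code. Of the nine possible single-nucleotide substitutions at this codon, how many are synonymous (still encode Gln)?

Position 1: none → 0 synonymous.
Position 2: none → 0 synonymous.
Position 3: CAG → 1 synonymous.
Total: 0 + 0 + 1 = 1.

1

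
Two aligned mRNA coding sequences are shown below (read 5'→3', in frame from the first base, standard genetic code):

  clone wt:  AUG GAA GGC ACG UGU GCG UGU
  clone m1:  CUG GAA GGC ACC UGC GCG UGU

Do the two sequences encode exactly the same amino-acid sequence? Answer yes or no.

no

Codon 1: AUG Met / CUG Leu — nonsynonymous.
Codon 2: GAA Glu / GAA Glu — identical.
Codon 3: GGC Gly / GGC Gly — identical.
Codon 4: ACG Thr / ACC Thr — synonymous.
Codon 5: UGU Cys / UGC Cys — synonymous.
Codon 6: GCG Ala / GCG Ala — identical.
Codon 7: UGU Cys / UGU Cys — identical.
Nonsynonymous differences: 1 → different protein.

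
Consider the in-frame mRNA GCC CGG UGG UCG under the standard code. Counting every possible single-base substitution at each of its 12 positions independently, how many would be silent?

Codon 1 (GCC, Ala): 3 synonymous substitutions.
Codon 2 (CGG, Arg): 4 synonymous substitutions.
Codon 3 (UGG, Trp): 0 synonymous substitutions.
Codon 4 (UCG, Ser): 3 synonymous substitutions.
Total: 3 + 4 + 0 + 3 = 10.

10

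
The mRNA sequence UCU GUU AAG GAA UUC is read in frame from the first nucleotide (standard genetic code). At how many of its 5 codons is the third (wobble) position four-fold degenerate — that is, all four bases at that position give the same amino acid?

Codon 1 UCU (Ser): third position 4-fold.
Codon 2 GUU (Val): third position 4-fold.
Codon 3 AAG (Lys): third position 2-fold.
Codon 4 GAA (Glu): third position 2-fold.
Codon 5 UUC (Phe): third position 2-fold.
Four-fold degenerate third positions: 2.

2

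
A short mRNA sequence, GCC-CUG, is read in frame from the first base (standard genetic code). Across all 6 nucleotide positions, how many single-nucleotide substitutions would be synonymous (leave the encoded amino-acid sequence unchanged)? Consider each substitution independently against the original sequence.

Codon 1 (GCC, Ala): 3 synonymous substitutions.
Codon 2 (CUG, Leu): 4 synonymous substitutions.
Total: 3 + 4 = 7.

7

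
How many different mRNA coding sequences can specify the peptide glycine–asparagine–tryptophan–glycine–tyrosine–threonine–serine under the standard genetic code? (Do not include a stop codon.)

1536

Gly: 4 codons.
Asn: 2 codons.
Trp: 1 codon.
Gly: 4 codons.
Tyr: 2 codons.
Thr: 4 codons.
Ser: 6 codons.
4 × 2 × 1 × 4 × 2 × 4 × 6 = 1536.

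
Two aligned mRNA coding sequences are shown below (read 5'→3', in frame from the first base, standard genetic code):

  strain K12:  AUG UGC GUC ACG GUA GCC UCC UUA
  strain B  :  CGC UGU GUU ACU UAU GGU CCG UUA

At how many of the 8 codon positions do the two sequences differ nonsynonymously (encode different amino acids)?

4

Codon 1: AUG Met / CGC Arg — nonsynonymous.
Codon 2: UGC Cys / UGU Cys — synonymous.
Codon 3: GUC Val / GUU Val — synonymous.
Codon 4: ACG Thr / ACU Thr — synonymous.
Codon 5: GUA Val / UAU Tyr — nonsynonymous.
Codon 6: GCC Ala / GGU Gly — nonsynonymous.
Codon 7: UCC Ser / CCG Pro — nonsynonymous.
Codon 8: UUA Leu / UUA Leu — identical.
Nonsynonymous differences: 4.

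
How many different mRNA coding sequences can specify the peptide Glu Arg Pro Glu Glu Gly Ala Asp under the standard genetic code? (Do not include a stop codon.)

Glu: 2 codons.
Arg: 6 codons.
Pro: 4 codons.
Glu: 2 codons.
Glu: 2 codons.
Gly: 4 codons.
Ala: 4 codons.
Asp: 2 codons.
2 × 6 × 4 × 2 × 2 × 4 × 4 × 2 = 6144.

6144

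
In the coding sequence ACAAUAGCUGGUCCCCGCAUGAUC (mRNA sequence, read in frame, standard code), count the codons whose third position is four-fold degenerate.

Codon 1 ACA (Thr): third position 4-fold.
Codon 2 AUA (Ile): third position 3-fold.
Codon 3 GCU (Ala): third position 4-fold.
Codon 4 GGU (Gly): third position 4-fold.
Codon 5 CCC (Pro): third position 4-fold.
Codon 6 CGC (Arg): third position 4-fold.
Codon 7 AUG (Met): third position 1-fold.
Codon 8 AUC (Ile): third position 3-fold.
Four-fold degenerate third positions: 5.

5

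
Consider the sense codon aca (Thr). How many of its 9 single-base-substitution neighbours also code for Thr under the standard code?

Position 1: none → 0 synonymous.
Position 2: none → 0 synonymous.
Position 3: ACT, ACC, ACG → 3 synonymous.
Total: 0 + 0 + 3 = 3.

3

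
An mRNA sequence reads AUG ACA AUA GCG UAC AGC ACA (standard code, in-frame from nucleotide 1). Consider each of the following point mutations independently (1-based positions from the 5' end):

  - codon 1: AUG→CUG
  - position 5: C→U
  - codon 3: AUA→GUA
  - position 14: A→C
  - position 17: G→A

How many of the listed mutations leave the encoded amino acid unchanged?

0

Codon 1: AUG (Met) → CUG (Leu) — missense.
Codon 2: ACA (Thr) → AUA (Ile) — missense.
Codon 3: AUA (Ile) → GUA (Val) — missense.
Codon 5: UAC (Tyr) → UCC (Ser) — missense.
Codon 6: AGC (Ser) → AAC (Asn) — missense.
Synonymous: 0 of 5.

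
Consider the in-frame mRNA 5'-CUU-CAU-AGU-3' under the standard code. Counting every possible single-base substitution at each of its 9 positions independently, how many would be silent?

Codon 1 (CUU, Leu): 3 synonymous substitutions.
Codon 2 (CAU, His): 1 synonymous substitution.
Codon 3 (AGU, Ser): 1 synonymous substitution.
Total: 3 + 1 + 1 = 5.

5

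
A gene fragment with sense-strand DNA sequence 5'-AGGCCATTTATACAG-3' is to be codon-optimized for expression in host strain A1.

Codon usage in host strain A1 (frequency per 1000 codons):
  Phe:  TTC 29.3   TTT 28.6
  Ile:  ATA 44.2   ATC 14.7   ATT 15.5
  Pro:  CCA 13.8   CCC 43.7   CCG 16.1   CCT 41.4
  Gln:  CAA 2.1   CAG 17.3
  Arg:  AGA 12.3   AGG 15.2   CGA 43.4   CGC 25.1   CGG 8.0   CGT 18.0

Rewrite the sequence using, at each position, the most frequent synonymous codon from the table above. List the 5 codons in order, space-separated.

CGA CCC TTC ATA CAG

Codon 1 (Arg): best is CGA at 43.4.
Codon 2 (Pro): best is CCC at 43.7.
Codon 3 (Phe): best is TTC at 29.3.
Codon 4 (Ile): best is ATA at 44.2.
Codon 5 (Gln): best is CAG at 17.3.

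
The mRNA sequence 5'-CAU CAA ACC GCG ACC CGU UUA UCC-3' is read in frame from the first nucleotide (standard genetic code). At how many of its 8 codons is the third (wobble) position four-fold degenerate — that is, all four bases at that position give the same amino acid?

5

Codon 1 CAU (His): third position 2-fold.
Codon 2 CAA (Gln): third position 2-fold.
Codon 3 ACC (Thr): third position 4-fold.
Codon 4 GCG (Ala): third position 4-fold.
Codon 5 ACC (Thr): third position 4-fold.
Codon 6 CGU (Arg): third position 4-fold.
Codon 7 UUA (Leu): third position 2-fold.
Codon 8 UCC (Ser): third position 4-fold.
Four-fold degenerate third positions: 5.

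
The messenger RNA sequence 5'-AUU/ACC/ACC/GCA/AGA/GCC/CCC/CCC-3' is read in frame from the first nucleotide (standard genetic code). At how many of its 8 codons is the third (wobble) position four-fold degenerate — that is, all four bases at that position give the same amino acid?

Codon 1 AUU (Ile): third position 3-fold.
Codon 2 ACC (Thr): third position 4-fold.
Codon 3 ACC (Thr): third position 4-fold.
Codon 4 GCA (Ala): third position 4-fold.
Codon 5 AGA (Arg): third position 2-fold.
Codon 6 GCC (Ala): third position 4-fold.
Codon 7 CCC (Pro): third position 4-fold.
Codon 8 CCC (Pro): third position 4-fold.
Four-fold degenerate third positions: 6.

6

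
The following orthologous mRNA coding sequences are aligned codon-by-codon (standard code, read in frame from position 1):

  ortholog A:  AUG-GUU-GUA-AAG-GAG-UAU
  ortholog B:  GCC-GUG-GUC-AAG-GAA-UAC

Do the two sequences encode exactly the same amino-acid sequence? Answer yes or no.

Codon 1: AUG Met / GCC Ala — nonsynonymous.
Codon 2: GUU Val / GUG Val — synonymous.
Codon 3: GUA Val / GUC Val — synonymous.
Codon 4: AAG Lys / AAG Lys — identical.
Codon 5: GAG Glu / GAA Glu — synonymous.
Codon 6: UAU Tyr / UAC Tyr — synonymous.
Nonsynonymous differences: 1 → different protein.

no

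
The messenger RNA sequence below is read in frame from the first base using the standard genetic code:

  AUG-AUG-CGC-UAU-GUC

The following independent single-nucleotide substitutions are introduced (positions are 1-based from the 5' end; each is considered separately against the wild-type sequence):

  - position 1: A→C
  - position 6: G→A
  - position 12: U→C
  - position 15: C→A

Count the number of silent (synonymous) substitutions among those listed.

2

Codon 1: AUG (Met) → CUG (Leu) — missense.
Codon 2: AUG (Met) → AUA (Ile) — missense.
Codon 4: UAU (Tyr) → UAC (Tyr) — synonymous.
Codon 5: GUC (Val) → GUA (Val) — synonymous.
Synonymous: 2 of 4.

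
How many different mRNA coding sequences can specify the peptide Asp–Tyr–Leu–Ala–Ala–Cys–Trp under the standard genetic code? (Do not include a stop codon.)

Asp: 2 codons.
Tyr: 2 codons.
Leu: 6 codons.
Ala: 4 codons.
Ala: 4 codons.
Cys: 2 codons.
Trp: 1 codon.
2 × 2 × 6 × 4 × 4 × 2 × 1 = 768.

768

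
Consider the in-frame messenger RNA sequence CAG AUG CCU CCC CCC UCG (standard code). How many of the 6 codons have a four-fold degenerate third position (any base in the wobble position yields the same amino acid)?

Codon 1 CAG (Gln): third position 2-fold.
Codon 2 AUG (Met): third position 1-fold.
Codon 3 CCU (Pro): third position 4-fold.
Codon 4 CCC (Pro): third position 4-fold.
Codon 5 CCC (Pro): third position 4-fold.
Codon 6 UCG (Ser): third position 4-fold.
Four-fold degenerate third positions: 4.

4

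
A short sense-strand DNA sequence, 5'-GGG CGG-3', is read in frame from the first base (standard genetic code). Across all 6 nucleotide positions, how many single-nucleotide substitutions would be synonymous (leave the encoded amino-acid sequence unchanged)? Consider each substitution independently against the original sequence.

7

Codon 1 (GGG, Gly): 3 synonymous substitutions.
Codon 2 (CGG, Arg): 4 synonymous substitutions.
Total: 3 + 4 = 7.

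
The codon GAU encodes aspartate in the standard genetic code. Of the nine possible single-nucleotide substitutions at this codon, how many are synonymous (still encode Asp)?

1

Position 1: none → 0 synonymous.
Position 2: none → 0 synonymous.
Position 3: GAC → 1 synonymous.
Total: 0 + 0 + 1 = 1.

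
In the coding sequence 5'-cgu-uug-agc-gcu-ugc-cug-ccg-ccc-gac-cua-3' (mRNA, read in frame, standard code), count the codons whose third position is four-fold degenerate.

6

Codon 1 CGU (Arg): third position 4-fold.
Codon 2 UUG (Leu): third position 2-fold.
Codon 3 AGC (Ser): third position 2-fold.
Codon 4 GCU (Ala): third position 4-fold.
Codon 5 UGC (Cys): third position 2-fold.
Codon 6 CUG (Leu): third position 4-fold.
Codon 7 CCG (Pro): third position 4-fold.
Codon 8 CCC (Pro): third position 4-fold.
Codon 9 GAC (Asp): third position 2-fold.
Codon 10 CUA (Leu): third position 4-fold.
Four-fold degenerate third positions: 6.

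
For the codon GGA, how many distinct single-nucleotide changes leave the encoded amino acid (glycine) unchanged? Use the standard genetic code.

Position 1: none → 0 synonymous.
Position 2: none → 0 synonymous.
Position 3: GGT, GGC, GGG → 3 synonymous.
Total: 0 + 0 + 3 = 3.

3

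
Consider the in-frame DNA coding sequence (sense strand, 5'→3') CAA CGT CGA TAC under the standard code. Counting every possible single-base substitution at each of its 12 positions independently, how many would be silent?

9

Codon 1 (CAA, Gln): 1 synonymous substitution.
Codon 2 (CGT, Arg): 3 synonymous substitutions.
Codon 3 (CGA, Arg): 4 synonymous substitutions.
Codon 4 (TAC, Tyr): 1 synonymous substitution.
Total: 1 + 3 + 4 + 1 = 9.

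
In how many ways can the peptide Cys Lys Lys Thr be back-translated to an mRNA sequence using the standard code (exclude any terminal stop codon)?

Cys: 2 codons.
Lys: 2 codons.
Lys: 2 codons.
Thr: 4 codons.
2 × 2 × 2 × 4 = 32.

32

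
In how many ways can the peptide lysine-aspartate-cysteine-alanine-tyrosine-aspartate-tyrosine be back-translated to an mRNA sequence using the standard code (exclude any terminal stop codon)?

Lys: 2 codons.
Asp: 2 codons.
Cys: 2 codons.
Ala: 4 codons.
Tyr: 2 codons.
Asp: 2 codons.
Tyr: 2 codons.
2 × 2 × 2 × 4 × 2 × 2 × 2 = 256.

256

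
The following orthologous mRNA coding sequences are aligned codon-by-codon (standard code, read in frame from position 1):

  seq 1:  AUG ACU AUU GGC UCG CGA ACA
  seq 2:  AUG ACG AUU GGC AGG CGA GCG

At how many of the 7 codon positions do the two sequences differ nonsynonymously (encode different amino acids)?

2

Codon 1: AUG Met / AUG Met — identical.
Codon 2: ACU Thr / ACG Thr — synonymous.
Codon 3: AUU Ile / AUU Ile — identical.
Codon 4: GGC Gly / GGC Gly — identical.
Codon 5: UCG Ser / AGG Arg — nonsynonymous.
Codon 6: CGA Arg / CGA Arg — identical.
Codon 7: ACA Thr / GCG Ala — nonsynonymous.
Nonsynonymous differences: 2.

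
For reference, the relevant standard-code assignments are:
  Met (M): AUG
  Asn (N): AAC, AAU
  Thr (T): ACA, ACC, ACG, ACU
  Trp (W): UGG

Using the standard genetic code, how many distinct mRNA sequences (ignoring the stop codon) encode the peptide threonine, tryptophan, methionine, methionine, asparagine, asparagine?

16

Thr: 4 codons.
Trp: 1 codon.
Met: 1 codon.
Met: 1 codon.
Asn: 2 codons.
Asn: 2 codons.
4 × 1 × 1 × 1 × 2 × 2 = 16.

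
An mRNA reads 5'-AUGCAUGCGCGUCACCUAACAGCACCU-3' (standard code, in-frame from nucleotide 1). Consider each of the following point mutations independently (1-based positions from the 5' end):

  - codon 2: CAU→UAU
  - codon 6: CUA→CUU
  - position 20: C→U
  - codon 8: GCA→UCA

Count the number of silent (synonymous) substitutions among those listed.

Codon 2: CAU (His) → UAU (Tyr) — missense.
Codon 6: CUA (Leu) → CUU (Leu) — synonymous.
Codon 7: ACA (Thr) → AUA (Ile) — missense.
Codon 8: GCA (Ala) → UCA (Ser) — missense.
Synonymous: 1 of 4.

1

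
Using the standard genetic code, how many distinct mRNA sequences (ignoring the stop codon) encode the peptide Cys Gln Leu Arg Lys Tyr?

576

Cys: 2 codons.
Gln: 2 codons.
Leu: 6 codons.
Arg: 6 codons.
Lys: 2 codons.
Tyr: 2 codons.
2 × 2 × 6 × 6 × 2 × 2 = 576.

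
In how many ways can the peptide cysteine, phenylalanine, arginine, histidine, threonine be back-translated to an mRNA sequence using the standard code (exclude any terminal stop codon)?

Cys: 2 codons.
Phe: 2 codons.
Arg: 6 codons.
His: 2 codons.
Thr: 4 codons.
2 × 2 × 6 × 2 × 4 = 192.

192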